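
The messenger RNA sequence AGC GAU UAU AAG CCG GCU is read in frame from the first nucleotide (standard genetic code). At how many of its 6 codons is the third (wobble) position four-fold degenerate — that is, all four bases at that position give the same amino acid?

2

Codon 1 AGC (Ser): third position 2-fold.
Codon 2 GAU (Asp): third position 2-fold.
Codon 3 UAU (Tyr): third position 2-fold.
Codon 4 AAG (Lys): third position 2-fold.
Codon 5 CCG (Pro): third position 4-fold.
Codon 6 GCU (Ala): third position 4-fold.
Four-fold degenerate third positions: 2.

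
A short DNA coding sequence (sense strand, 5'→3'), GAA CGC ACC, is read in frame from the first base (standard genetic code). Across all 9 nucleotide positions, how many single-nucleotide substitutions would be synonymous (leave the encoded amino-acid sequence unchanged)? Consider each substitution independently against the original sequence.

Codon 1 (GAA, Glu): 1 synonymous substitution.
Codon 2 (CGC, Arg): 3 synonymous substitutions.
Codon 3 (ACC, Thr): 3 synonymous substitutions.
Total: 1 + 3 + 3 = 7.

7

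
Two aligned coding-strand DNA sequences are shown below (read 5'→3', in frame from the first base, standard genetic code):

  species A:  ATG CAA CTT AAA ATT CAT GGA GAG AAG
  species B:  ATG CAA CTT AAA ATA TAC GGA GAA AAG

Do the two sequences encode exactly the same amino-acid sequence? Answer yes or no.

no

Codon 1: ATG Met / ATG Met — identical.
Codon 2: CAA Gln / CAA Gln — identical.
Codon 3: CTT Leu / CTT Leu — identical.
Codon 4: AAA Lys / AAA Lys — identical.
Codon 5: ATT Ile / ATA Ile — synonymous.
Codon 6: CAT His / TAC Tyr — nonsynonymous.
Codon 7: GGA Gly / GGA Gly — identical.
Codon 8: GAG Glu / GAA Glu — synonymous.
Codon 9: AAG Lys / AAG Lys — identical.
Nonsynonymous differences: 1 → different protein.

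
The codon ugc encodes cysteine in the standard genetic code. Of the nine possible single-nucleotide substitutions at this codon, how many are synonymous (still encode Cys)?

Position 1: none → 0 synonymous.
Position 2: none → 0 synonymous.
Position 3: UGU → 1 synonymous.
Total: 0 + 0 + 1 = 1.

1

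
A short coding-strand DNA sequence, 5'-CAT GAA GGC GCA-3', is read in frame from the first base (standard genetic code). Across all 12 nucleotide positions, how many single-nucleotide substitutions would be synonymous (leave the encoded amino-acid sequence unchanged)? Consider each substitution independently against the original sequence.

8

Codon 1 (CAT, His): 1 synonymous substitution.
Codon 2 (GAA, Glu): 1 synonymous substitution.
Codon 3 (GGC, Gly): 3 synonymous substitutions.
Codon 4 (GCA, Ala): 3 synonymous substitutions.
Total: 1 + 1 + 3 + 3 = 8.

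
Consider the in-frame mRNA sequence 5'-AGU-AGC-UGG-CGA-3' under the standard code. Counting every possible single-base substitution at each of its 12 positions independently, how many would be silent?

6

Codon 1 (AGU, Ser): 1 synonymous substitution.
Codon 2 (AGC, Ser): 1 synonymous substitution.
Codon 3 (UGG, Trp): 0 synonymous substitutions.
Codon 4 (CGA, Arg): 4 synonymous substitutions.
Total: 1 + 1 + 0 + 4 = 6.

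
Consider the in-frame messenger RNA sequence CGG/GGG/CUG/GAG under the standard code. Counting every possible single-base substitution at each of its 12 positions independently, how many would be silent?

12

Codon 1 (CGG, Arg): 4 synonymous substitutions.
Codon 2 (GGG, Gly): 3 synonymous substitutions.
Codon 3 (CUG, Leu): 4 synonymous substitutions.
Codon 4 (GAG, Glu): 1 synonymous substitution.
Total: 4 + 3 + 4 + 1 = 12.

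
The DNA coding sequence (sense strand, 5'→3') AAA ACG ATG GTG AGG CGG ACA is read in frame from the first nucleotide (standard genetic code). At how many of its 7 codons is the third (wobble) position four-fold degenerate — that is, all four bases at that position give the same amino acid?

Codon 1 AAA (Lys): third position 2-fold.
Codon 2 ACG (Thr): third position 4-fold.
Codon 3 ATG (Met): third position 1-fold.
Codon 4 GTG (Val): third position 4-fold.
Codon 5 AGG (Arg): third position 2-fold.
Codon 6 CGG (Arg): third position 4-fold.
Codon 7 ACA (Thr): third position 4-fold.
Four-fold degenerate third positions: 4.

4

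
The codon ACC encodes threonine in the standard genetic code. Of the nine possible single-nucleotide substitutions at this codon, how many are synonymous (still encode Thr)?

3

Position 1: none → 0 synonymous.
Position 2: none → 0 synonymous.
Position 3: ACU, ACA, ACG → 3 synonymous.
Total: 0 + 0 + 3 = 3.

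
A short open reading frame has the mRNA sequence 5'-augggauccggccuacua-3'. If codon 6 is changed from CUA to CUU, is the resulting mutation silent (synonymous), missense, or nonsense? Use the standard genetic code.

Position 18 falls in codon 6: CUA → Leu.
After the substitution the codon is CUU → Leu.
Both encode Leu, so the change is synonymous.

silent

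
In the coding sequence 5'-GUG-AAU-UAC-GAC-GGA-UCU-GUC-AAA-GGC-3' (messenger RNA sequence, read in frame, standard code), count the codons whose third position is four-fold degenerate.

5

Codon 1 GUG (Val): third position 4-fold.
Codon 2 AAU (Asn): third position 2-fold.
Codon 3 UAC (Tyr): third position 2-fold.
Codon 4 GAC (Asp): third position 2-fold.
Codon 5 GGA (Gly): third position 4-fold.
Codon 6 UCU (Ser): third position 4-fold.
Codon 7 GUC (Val): third position 4-fold.
Codon 8 AAA (Lys): third position 2-fold.
Codon 9 GGC (Gly): third position 4-fold.
Four-fold degenerate third positions: 5.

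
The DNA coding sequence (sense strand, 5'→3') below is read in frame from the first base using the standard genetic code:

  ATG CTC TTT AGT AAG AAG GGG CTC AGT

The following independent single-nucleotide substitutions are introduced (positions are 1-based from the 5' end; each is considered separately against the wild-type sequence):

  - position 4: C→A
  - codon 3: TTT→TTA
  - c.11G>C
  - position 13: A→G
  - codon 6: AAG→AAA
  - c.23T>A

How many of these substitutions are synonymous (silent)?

1

Codon 2: CTC (Leu) → ATC (Ile) — missense.
Codon 3: TTT (Phe) → TTA (Leu) — missense.
Codon 4: AGT (Ser) → ACT (Thr) — missense.
Codon 5: AAG (Lys) → GAG (Glu) — missense.
Codon 6: AAG (Lys) → AAA (Lys) — synonymous.
Codon 8: CTC (Leu) → CAC (His) — missense.
Synonymous: 1 of 6.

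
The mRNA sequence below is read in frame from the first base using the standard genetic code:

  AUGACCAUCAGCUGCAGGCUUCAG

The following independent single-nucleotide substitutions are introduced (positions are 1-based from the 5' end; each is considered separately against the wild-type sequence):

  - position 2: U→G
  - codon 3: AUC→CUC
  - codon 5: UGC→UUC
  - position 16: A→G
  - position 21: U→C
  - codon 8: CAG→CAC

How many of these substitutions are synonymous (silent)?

Codon 1: AUG (Met) → AGG (Arg) — missense.
Codon 3: AUC (Ile) → CUC (Leu) — missense.
Codon 5: UGC (Cys) → UUC (Phe) — missense.
Codon 6: AGG (Arg) → GGG (Gly) — missense.
Codon 7: CUU (Leu) → CUC (Leu) — synonymous.
Codon 8: CAG (Gln) → CAC (His) — missense.
Synonymous: 1 of 6.

1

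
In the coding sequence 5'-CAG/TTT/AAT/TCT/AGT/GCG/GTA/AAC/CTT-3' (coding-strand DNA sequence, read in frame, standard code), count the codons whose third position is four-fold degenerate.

Codon 1 CAG (Gln): third position 2-fold.
Codon 2 TTT (Phe): third position 2-fold.
Codon 3 AAT (Asn): third position 2-fold.
Codon 4 TCT (Ser): third position 4-fold.
Codon 5 AGT (Ser): third position 2-fold.
Codon 6 GCG (Ala): third position 4-fold.
Codon 7 GTA (Val): third position 4-fold.
Codon 8 AAC (Asn): third position 2-fold.
Codon 9 CTT (Leu): third position 4-fold.
Four-fold degenerate third positions: 4.

4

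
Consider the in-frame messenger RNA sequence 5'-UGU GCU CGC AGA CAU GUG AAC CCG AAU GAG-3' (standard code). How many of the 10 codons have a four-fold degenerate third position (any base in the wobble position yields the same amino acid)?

4

Codon 1 UGU (Cys): third position 2-fold.
Codon 2 GCU (Ala): third position 4-fold.
Codon 3 CGC (Arg): third position 4-fold.
Codon 4 AGA (Arg): third position 2-fold.
Codon 5 CAU (His): third position 2-fold.
Codon 6 GUG (Val): third position 4-fold.
Codon 7 AAC (Asn): third position 2-fold.
Codon 8 CCG (Pro): third position 4-fold.
Codon 9 AAU (Asn): third position 2-fold.
Codon 10 GAG (Glu): third position 2-fold.
Four-fold degenerate third positions: 4.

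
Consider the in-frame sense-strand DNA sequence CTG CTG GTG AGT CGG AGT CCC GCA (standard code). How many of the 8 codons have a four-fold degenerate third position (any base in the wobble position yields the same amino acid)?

Codon 1 CTG (Leu): third position 4-fold.
Codon 2 CTG (Leu): third position 4-fold.
Codon 3 GTG (Val): third position 4-fold.
Codon 4 AGT (Ser): third position 2-fold.
Codon 5 CGG (Arg): third position 4-fold.
Codon 6 AGT (Ser): third position 2-fold.
Codon 7 CCC (Pro): third position 4-fold.
Codon 8 GCA (Ala): third position 4-fold.
Four-fold degenerate third positions: 6.

6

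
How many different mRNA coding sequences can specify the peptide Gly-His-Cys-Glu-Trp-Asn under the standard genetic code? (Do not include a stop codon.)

64

Gly: 4 codons.
His: 2 codons.
Cys: 2 codons.
Glu: 2 codons.
Trp: 1 codon.
Asn: 2 codons.
4 × 2 × 2 × 2 × 1 × 2 = 64.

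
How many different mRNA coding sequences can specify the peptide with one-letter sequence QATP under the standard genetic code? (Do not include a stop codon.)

128

Gln: 2 codons.
Ala: 4 codons.
Thr: 4 codons.
Pro: 4 codons.
2 × 4 × 4 × 4 = 128.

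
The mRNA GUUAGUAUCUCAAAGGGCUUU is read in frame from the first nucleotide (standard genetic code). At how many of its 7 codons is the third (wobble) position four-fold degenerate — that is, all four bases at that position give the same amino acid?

3

Codon 1 GUU (Val): third position 4-fold.
Codon 2 AGU (Ser): third position 2-fold.
Codon 3 AUC (Ile): third position 3-fold.
Codon 4 UCA (Ser): third position 4-fold.
Codon 5 AAG (Lys): third position 2-fold.
Codon 6 GGC (Gly): third position 4-fold.
Codon 7 UUU (Phe): third position 2-fold.
Four-fold degenerate third positions: 3.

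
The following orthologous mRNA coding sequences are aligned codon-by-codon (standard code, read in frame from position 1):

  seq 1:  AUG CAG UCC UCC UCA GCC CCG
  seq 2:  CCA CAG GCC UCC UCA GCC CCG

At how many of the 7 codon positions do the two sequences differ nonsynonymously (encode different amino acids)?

Codon 1: AUG Met / CCA Pro — nonsynonymous.
Codon 2: CAG Gln / CAG Gln — identical.
Codon 3: UCC Ser / GCC Ala — nonsynonymous.
Codon 4: UCC Ser / UCC Ser — identical.
Codon 5: UCA Ser / UCA Ser — identical.
Codon 6: GCC Ala / GCC Ala — identical.
Codon 7: CCG Pro / CCG Pro — identical.
Nonsynonymous differences: 2.

2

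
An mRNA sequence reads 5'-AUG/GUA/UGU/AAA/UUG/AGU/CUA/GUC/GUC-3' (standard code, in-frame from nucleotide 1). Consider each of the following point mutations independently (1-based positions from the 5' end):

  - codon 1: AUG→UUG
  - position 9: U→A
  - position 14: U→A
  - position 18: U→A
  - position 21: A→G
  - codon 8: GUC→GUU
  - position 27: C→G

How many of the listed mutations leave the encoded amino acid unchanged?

Codon 1: AUG (Met) → UUG (Leu) — missense.
Codon 3: UGU (Cys) → UGA (Stop) — nonsense.
Codon 5: UUG (Leu) → UAG (Stop) — nonsense.
Codon 6: AGU (Ser) → AGA (Arg) — missense.
Codon 7: CUA (Leu) → CUG (Leu) — synonymous.
Codon 8: GUC (Val) → GUU (Val) — synonymous.
Codon 9: GUC (Val) → GUG (Val) — synonymous.
Synonymous: 3 of 7.

3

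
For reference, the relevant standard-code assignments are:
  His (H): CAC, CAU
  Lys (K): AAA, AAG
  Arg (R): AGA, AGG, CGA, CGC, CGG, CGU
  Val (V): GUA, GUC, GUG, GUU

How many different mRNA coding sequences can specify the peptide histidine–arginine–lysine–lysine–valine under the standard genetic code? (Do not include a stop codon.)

His: 2 codons.
Arg: 6 codons.
Lys: 2 codons.
Lys: 2 codons.
Val: 4 codons.
2 × 6 × 2 × 2 × 4 = 192.

192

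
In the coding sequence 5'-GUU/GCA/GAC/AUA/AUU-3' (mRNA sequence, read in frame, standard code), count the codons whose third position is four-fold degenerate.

2

Codon 1 GUU (Val): third position 4-fold.
Codon 2 GCA (Ala): third position 4-fold.
Codon 3 GAC (Asp): third position 2-fold.
Codon 4 AUA (Ile): third position 3-fold.
Codon 5 AUU (Ile): third position 3-fold.
Four-fold degenerate third positions: 2.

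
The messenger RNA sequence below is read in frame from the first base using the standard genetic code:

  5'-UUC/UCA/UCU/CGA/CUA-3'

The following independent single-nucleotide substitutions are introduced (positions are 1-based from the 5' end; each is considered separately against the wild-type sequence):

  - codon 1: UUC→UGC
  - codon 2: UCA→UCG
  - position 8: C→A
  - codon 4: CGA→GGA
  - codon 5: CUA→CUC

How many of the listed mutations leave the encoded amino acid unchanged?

2

Codon 1: UUC (Phe) → UGC (Cys) — missense.
Codon 2: UCA (Ser) → UCG (Ser) — synonymous.
Codon 3: UCU (Ser) → UAU (Tyr) — missense.
Codon 4: CGA (Arg) → GGA (Gly) — missense.
Codon 5: CUA (Leu) → CUC (Leu) — synonymous.
Synonymous: 2 of 5.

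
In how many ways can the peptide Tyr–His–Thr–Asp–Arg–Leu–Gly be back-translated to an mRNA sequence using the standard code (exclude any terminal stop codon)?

Tyr: 2 codons.
His: 2 codons.
Thr: 4 codons.
Asp: 2 codons.
Arg: 6 codons.
Leu: 6 codons.
Gly: 4 codons.
2 × 2 × 4 × 2 × 6 × 6 × 4 = 4608.

4608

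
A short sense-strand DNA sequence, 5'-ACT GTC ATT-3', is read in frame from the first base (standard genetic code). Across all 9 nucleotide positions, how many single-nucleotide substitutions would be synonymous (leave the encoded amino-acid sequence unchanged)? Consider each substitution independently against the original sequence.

Codon 1 (ACT, Thr): 3 synonymous substitutions.
Codon 2 (GTC, Val): 3 synonymous substitutions.
Codon 3 (ATT, Ile): 2 synonymous substitutions.
Total: 3 + 3 + 2 = 8.

8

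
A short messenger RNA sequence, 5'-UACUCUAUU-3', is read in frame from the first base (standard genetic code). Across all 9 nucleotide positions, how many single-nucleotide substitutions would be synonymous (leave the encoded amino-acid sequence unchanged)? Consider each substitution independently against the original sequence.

Codon 1 (UAC, Tyr): 1 synonymous substitution.
Codon 2 (UCU, Ser): 3 synonymous substitutions.
Codon 3 (AUU, Ile): 2 synonymous substitutions.
Total: 1 + 3 + 2 = 6.

6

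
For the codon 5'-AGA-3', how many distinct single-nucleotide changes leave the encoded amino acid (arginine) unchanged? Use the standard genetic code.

Position 1: CGA → 1 synonymous.
Position 2: none → 0 synonymous.
Position 3: AGG → 1 synonymous.
Total: 1 + 0 + 1 = 2.

2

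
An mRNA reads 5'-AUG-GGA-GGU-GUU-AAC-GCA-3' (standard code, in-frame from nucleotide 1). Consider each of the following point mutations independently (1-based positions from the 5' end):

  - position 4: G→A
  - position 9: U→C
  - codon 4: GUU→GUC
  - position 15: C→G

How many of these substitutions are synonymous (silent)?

2

Codon 2: GGA (Gly) → AGA (Arg) — missense.
Codon 3: GGU (Gly) → GGC (Gly) — synonymous.
Codon 4: GUU (Val) → GUC (Val) — synonymous.
Codon 5: AAC (Asn) → AAG (Lys) — missense.
Synonymous: 2 of 4.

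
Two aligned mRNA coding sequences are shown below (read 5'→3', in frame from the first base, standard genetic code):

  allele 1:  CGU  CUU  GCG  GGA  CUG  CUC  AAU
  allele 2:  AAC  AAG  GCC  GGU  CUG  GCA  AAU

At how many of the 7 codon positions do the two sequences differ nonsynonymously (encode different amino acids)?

Codon 1: CGU Arg / AAC Asn — nonsynonymous.
Codon 2: CUU Leu / AAG Lys — nonsynonymous.
Codon 3: GCG Ala / GCC Ala — synonymous.
Codon 4: GGA Gly / GGU Gly — synonymous.
Codon 5: CUG Leu / CUG Leu — identical.
Codon 6: CUC Leu / GCA Ala — nonsynonymous.
Codon 7: AAU Asn / AAU Asn — identical.
Nonsynonymous differences: 3.

3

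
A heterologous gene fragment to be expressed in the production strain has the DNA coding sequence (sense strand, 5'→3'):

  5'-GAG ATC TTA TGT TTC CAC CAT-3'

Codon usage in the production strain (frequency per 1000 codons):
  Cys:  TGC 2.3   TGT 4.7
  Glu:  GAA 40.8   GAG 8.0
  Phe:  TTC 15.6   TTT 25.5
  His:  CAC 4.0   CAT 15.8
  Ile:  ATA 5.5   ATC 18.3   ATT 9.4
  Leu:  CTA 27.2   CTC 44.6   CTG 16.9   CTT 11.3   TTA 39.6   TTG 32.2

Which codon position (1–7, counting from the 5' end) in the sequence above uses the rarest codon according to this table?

Codon 1 GAG (Glu): 8.0 per 1000.
Codon 2 ATC (Ile): 18.3 per 1000.
Codon 3 TTA (Leu): 39.6 per 1000.
Codon 4 TGT (Cys): 4.7 per 1000.
Codon 5 TTC (Phe): 15.6 per 1000.
Codon 6 CAC (His): 4.0 per 1000.
Codon 7 CAT (His): 15.8 per 1000.
Lowest frequency is 4.0 at codon 6.

6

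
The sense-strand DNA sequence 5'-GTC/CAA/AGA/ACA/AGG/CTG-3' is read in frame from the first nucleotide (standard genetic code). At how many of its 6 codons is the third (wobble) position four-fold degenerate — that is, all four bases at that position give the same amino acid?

Codon 1 GTC (Val): third position 4-fold.
Codon 2 CAA (Gln): third position 2-fold.
Codon 3 AGA (Arg): third position 2-fold.
Codon 4 ACA (Thr): third position 4-fold.
Codon 5 AGG (Arg): third position 2-fold.
Codon 6 CTG (Leu): third position 4-fold.
Four-fold degenerate third positions: 3.

3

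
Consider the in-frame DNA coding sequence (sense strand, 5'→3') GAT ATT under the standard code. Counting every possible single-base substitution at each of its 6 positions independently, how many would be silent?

3

Codon 1 (GAT, Asp): 1 synonymous substitution.
Codon 2 (ATT, Ile): 2 synonymous substitutions.
Total: 1 + 2 = 3.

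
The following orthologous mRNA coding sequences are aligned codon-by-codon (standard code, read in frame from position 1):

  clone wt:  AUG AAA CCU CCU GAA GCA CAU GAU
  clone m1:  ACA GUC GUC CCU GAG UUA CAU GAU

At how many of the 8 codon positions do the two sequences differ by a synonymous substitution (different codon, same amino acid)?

Codon 1: AUG Met / ACA Thr — nonsynonymous.
Codon 2: AAA Lys / GUC Val — nonsynonymous.
Codon 3: CCU Pro / GUC Val — nonsynonymous.
Codon 4: CCU Pro / CCU Pro — identical.
Codon 5: GAA Glu / GAG Glu — synonymous.
Codon 6: GCA Ala / UUA Leu — nonsynonymous.
Codon 7: CAU His / CAU His — identical.
Codon 8: GAU Asp / GAU Asp — identical.
Synonymous differences: 1.

1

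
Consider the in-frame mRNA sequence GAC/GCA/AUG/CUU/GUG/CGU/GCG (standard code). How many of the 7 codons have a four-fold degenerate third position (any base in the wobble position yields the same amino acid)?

5

Codon 1 GAC (Asp): third position 2-fold.
Codon 2 GCA (Ala): third position 4-fold.
Codon 3 AUG (Met): third position 1-fold.
Codon 4 CUU (Leu): third position 4-fold.
Codon 5 GUG (Val): third position 4-fold.
Codon 6 CGU (Arg): third position 4-fold.
Codon 7 GCG (Ala): third position 4-fold.
Four-fold degenerate third positions: 5.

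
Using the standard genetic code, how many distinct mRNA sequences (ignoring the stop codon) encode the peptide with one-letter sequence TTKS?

Thr: 4 codons.
Thr: 4 codons.
Lys: 2 codons.
Ser: 6 codons.
4 × 4 × 2 × 6 = 192.

192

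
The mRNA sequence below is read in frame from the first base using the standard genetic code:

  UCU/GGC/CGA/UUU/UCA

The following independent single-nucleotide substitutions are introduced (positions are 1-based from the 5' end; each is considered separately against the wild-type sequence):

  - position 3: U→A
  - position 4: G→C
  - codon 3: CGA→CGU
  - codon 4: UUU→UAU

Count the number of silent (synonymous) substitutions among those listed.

Codon 1: UCU (Ser) → UCA (Ser) — synonymous.
Codon 2: GGC (Gly) → CGC (Arg) — missense.
Codon 3: CGA (Arg) → CGU (Arg) — synonymous.
Codon 4: UUU (Phe) → UAU (Tyr) — missense.
Synonymous: 2 of 4.

2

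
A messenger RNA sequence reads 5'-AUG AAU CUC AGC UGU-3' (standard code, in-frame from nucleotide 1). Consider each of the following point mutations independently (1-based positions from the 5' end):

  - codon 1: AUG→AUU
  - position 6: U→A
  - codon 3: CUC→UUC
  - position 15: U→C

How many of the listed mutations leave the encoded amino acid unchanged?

Codon 1: AUG (Met) → AUU (Ile) — missense.
Codon 2: AAU (Asn) → AAA (Lys) — missense.
Codon 3: CUC (Leu) → UUC (Phe) — missense.
Codon 5: UGU (Cys) → UGC (Cys) — synonymous.
Synonymous: 1 of 4.

1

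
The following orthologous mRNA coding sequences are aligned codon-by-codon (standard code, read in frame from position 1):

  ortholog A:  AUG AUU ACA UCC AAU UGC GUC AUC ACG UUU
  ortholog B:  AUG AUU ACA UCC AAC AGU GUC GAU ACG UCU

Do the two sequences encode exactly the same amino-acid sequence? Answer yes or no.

Codon 1: AUG Met / AUG Met — identical.
Codon 2: AUU Ile / AUU Ile — identical.
Codon 3: ACA Thr / ACA Thr — identical.
Codon 4: UCC Ser / UCC Ser — identical.
Codon 5: AAU Asn / AAC Asn — synonymous.
Codon 6: UGC Cys / AGU Ser — nonsynonymous.
Codon 7: GUC Val / GUC Val — identical.
Codon 8: AUC Ile / GAU Asp — nonsynonymous.
Codon 9: ACG Thr / ACG Thr — identical.
Codon 10: UUU Phe / UCU Ser — nonsynonymous.
Nonsynonymous differences: 3 → different protein.

no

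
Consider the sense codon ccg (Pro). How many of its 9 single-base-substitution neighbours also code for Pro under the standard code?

3

Position 1: none → 0 synonymous.
Position 2: none → 0 synonymous.
Position 3: CCU, CCC, CCA → 3 synonymous.
Total: 0 + 0 + 3 = 3.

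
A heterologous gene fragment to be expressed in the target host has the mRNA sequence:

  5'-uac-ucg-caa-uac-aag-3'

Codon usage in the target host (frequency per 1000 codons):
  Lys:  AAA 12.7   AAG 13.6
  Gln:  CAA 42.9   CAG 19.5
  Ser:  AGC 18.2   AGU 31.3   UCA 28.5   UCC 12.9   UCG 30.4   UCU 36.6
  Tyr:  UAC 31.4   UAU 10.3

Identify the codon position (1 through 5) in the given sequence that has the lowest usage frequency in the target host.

5

Codon 1 UAC (Tyr): 31.4 per 1000.
Codon 2 UCG (Ser): 30.4 per 1000.
Codon 3 CAA (Gln): 42.9 per 1000.
Codon 4 UAC (Tyr): 31.4 per 1000.
Codon 5 AAG (Lys): 13.6 per 1000.
Lowest frequency is 13.6 at codon 5.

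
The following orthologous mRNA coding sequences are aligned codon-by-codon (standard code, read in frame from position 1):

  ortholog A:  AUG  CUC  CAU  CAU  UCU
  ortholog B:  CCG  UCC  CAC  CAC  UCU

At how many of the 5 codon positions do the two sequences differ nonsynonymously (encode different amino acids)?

Codon 1: AUG Met / CCG Pro — nonsynonymous.
Codon 2: CUC Leu / UCC Ser — nonsynonymous.
Codon 3: CAU His / CAC His — synonymous.
Codon 4: CAU His / CAC His — synonymous.
Codon 5: UCU Ser / UCU Ser — identical.
Nonsynonymous differences: 2.

2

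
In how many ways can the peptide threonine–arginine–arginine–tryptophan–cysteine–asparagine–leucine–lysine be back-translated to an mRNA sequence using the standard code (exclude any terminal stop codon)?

6912

Thr: 4 codons.
Arg: 6 codons.
Arg: 6 codons.
Trp: 1 codon.
Cys: 2 codons.
Asn: 2 codons.
Leu: 6 codons.
Lys: 2 codons.
4 × 6 × 6 × 1 × 2 × 2 × 6 × 2 = 6912.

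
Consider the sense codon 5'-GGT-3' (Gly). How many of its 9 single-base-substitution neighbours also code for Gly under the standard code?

Position 1: none → 0 synonymous.
Position 2: none → 0 synonymous.
Position 3: GGC, GGA, GGG → 3 synonymous.
Total: 0 + 0 + 3 = 3.

3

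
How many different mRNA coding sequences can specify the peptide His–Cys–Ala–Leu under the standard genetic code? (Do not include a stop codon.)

96

His: 2 codons.
Cys: 2 codons.
Ala: 4 codons.
Leu: 6 codons.
2 × 2 × 4 × 6 = 96.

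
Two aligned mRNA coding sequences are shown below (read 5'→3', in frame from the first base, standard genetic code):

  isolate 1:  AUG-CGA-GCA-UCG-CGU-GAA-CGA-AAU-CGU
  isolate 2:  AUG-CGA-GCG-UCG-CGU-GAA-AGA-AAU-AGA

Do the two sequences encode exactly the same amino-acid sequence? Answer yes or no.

yes

Codon 1: AUG Met / AUG Met — identical.
Codon 2: CGA Arg / CGA Arg — identical.
Codon 3: GCA Ala / GCG Ala — synonymous.
Codon 4: UCG Ser / UCG Ser — identical.
Codon 5: CGU Arg / CGU Arg — identical.
Codon 6: GAA Glu / GAA Glu — identical.
Codon 7: CGA Arg / AGA Arg — synonymous.
Codon 8: AAU Asn / AAU Asn — identical.
Codon 9: CGU Arg / AGA Arg — synonymous.
Nonsynonymous differences: 0 → same protein.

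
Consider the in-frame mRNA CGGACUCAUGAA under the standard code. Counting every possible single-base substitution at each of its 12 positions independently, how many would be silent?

Codon 1 (CGG, Arg): 4 synonymous substitutions.
Codon 2 (ACU, Thr): 3 synonymous substitutions.
Codon 3 (CAU, His): 1 synonymous substitution.
Codon 4 (GAA, Glu): 1 synonymous substitution.
Total: 4 + 3 + 1 + 1 = 9.

9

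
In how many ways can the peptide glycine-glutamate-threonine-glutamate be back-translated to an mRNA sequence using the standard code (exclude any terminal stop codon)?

Gly: 4 codons.
Glu: 2 codons.
Thr: 4 codons.
Glu: 2 codons.
4 × 2 × 4 × 2 = 64.

64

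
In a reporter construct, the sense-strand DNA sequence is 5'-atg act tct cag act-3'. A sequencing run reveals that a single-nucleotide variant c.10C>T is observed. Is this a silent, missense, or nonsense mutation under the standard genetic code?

Position 10 falls in codon 4: CAG → Gln.
After the substitution the codon is TAG → Stop.
The new codon is a stop codon, so this is a nonsense mutation.

nonsense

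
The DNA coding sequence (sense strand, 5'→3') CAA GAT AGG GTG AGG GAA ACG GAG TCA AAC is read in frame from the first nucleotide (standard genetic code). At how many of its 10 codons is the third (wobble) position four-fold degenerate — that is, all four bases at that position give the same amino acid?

Codon 1 CAA (Gln): third position 2-fold.
Codon 2 GAT (Asp): third position 2-fold.
Codon 3 AGG (Arg): third position 2-fold.
Codon 4 GTG (Val): third position 4-fold.
Codon 5 AGG (Arg): third position 2-fold.
Codon 6 GAA (Glu): third position 2-fold.
Codon 7 ACG (Thr): third position 4-fold.
Codon 8 GAG (Glu): third position 2-fold.
Codon 9 TCA (Ser): third position 4-fold.
Codon 10 AAC (Asn): third position 2-fold.
Four-fold degenerate third positions: 3.

3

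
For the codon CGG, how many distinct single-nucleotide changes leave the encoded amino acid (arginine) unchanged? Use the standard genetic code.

4

Position 1: AGG → 1 synonymous.
Position 2: none → 0 synonymous.
Position 3: CGT, CGC, CGA → 3 synonymous.
Total: 1 + 0 + 3 = 4.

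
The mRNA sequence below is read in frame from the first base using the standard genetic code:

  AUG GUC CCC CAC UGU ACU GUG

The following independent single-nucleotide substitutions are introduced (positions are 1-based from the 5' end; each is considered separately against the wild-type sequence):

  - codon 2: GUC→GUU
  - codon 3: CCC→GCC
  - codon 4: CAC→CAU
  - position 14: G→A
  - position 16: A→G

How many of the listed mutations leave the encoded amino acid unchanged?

Codon 2: GUC (Val) → GUU (Val) — synonymous.
Codon 3: CCC (Pro) → GCC (Ala) — missense.
Codon 4: CAC (His) → CAU (His) — synonymous.
Codon 5: UGU (Cys) → UAU (Tyr) — missense.
Codon 6: ACU (Thr) → GCU (Ala) — missense.
Synonymous: 2 of 5.

2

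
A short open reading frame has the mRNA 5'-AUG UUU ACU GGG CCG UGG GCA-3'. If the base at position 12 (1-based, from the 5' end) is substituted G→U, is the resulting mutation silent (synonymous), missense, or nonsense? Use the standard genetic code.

Position 12 falls in codon 4: GGG → Gly.
After the substitution the codon is GGU → Gly.
Both encode Gly, so the change is synonymous.

silent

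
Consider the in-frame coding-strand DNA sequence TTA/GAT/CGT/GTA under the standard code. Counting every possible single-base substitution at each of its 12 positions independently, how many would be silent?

Codon 1 (TTA, Leu): 2 synonymous substitutions.
Codon 2 (GAT, Asp): 1 synonymous substitution.
Codon 3 (CGT, Arg): 3 synonymous substitutions.
Codon 4 (GTA, Val): 3 synonymous substitutions.
Total: 2 + 1 + 3 + 3 = 9.

9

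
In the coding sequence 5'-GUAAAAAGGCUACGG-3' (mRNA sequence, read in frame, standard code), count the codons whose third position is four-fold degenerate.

3

Codon 1 GUA (Val): third position 4-fold.
Codon 2 AAA (Lys): third position 2-fold.
Codon 3 AGG (Arg): third position 2-fold.
Codon 4 CUA (Leu): third position 4-fold.
Codon 5 CGG (Arg): third position 4-fold.
Four-fold degenerate third positions: 3.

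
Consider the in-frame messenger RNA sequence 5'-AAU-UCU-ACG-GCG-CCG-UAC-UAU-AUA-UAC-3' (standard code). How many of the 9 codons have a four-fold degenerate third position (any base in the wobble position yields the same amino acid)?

Codon 1 AAU (Asn): third position 2-fold.
Codon 2 UCU (Ser): third position 4-fold.
Codon 3 ACG (Thr): third position 4-fold.
Codon 4 GCG (Ala): third position 4-fold.
Codon 5 CCG (Pro): third position 4-fold.
Codon 6 UAC (Tyr): third position 2-fold.
Codon 7 UAU (Tyr): third position 2-fold.
Codon 8 AUA (Ile): third position 3-fold.
Codon 9 UAC (Tyr): third position 2-fold.
Four-fold degenerate third positions: 4.

4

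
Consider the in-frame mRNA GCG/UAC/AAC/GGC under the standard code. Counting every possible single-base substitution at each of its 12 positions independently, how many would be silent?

Codon 1 (GCG, Ala): 3 synonymous substitutions.
Codon 2 (UAC, Tyr): 1 synonymous substitution.
Codon 3 (AAC, Asn): 1 synonymous substitution.
Codon 4 (GGC, Gly): 3 synonymous substitutions.
Total: 3 + 1 + 1 + 3 = 8.

8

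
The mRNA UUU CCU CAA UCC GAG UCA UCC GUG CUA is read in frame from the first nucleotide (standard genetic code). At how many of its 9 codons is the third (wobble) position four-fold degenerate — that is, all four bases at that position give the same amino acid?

6

Codon 1 UUU (Phe): third position 2-fold.
Codon 2 CCU (Pro): third position 4-fold.
Codon 3 CAA (Gln): third position 2-fold.
Codon 4 UCC (Ser): third position 4-fold.
Codon 5 GAG (Glu): third position 2-fold.
Codon 6 UCA (Ser): third position 4-fold.
Codon 7 UCC (Ser): third position 4-fold.
Codon 8 GUG (Val): third position 4-fold.
Codon 9 CUA (Leu): third position 4-fold.
Four-fold degenerate third positions: 6.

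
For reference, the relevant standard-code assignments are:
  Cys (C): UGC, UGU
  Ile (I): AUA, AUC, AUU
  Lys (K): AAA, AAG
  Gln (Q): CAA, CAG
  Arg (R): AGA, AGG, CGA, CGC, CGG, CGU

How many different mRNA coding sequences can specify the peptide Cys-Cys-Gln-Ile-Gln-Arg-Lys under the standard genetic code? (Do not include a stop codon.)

576

Cys: 2 codons.
Cys: 2 codons.
Gln: 2 codons.
Ile: 3 codons.
Gln: 2 codons.
Arg: 6 codons.
Lys: 2 codons.
2 × 2 × 2 × 3 × 2 × 6 × 2 = 576.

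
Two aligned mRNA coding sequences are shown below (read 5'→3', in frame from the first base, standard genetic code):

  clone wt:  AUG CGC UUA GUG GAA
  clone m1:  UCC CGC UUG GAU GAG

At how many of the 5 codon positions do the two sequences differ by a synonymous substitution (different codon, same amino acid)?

Codon 1: AUG Met / UCC Ser — nonsynonymous.
Codon 2: CGC Arg / CGC Arg — identical.
Codon 3: UUA Leu / UUG Leu — synonymous.
Codon 4: GUG Val / GAU Asp — nonsynonymous.
Codon 5: GAA Glu / GAG Glu — synonymous.
Synonymous differences: 2.

2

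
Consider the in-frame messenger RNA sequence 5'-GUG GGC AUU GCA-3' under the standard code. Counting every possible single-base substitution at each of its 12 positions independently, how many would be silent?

11

Codon 1 (GUG, Val): 3 synonymous substitutions.
Codon 2 (GGC, Gly): 3 synonymous substitutions.
Codon 3 (AUU, Ile): 2 synonymous substitutions.
Codon 4 (GCA, Ala): 3 synonymous substitutions.
Total: 3 + 3 + 2 + 3 = 11.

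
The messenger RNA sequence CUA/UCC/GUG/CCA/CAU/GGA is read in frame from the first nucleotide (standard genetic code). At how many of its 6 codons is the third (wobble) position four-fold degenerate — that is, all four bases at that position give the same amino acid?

5

Codon 1 CUA (Leu): third position 4-fold.
Codon 2 UCC (Ser): third position 4-fold.
Codon 3 GUG (Val): third position 4-fold.
Codon 4 CCA (Pro): third position 4-fold.
Codon 5 CAU (His): third position 2-fold.
Codon 6 GGA (Gly): third position 4-fold.
Four-fold degenerate third positions: 5.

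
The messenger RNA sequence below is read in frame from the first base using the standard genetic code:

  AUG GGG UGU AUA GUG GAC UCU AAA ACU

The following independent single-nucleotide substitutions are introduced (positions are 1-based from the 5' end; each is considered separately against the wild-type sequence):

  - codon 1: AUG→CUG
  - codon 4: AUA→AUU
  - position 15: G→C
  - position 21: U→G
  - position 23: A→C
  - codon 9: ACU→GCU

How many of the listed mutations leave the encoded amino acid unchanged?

3

Codon 1: AUG (Met) → CUG (Leu) — missense.
Codon 4: AUA (Ile) → AUU (Ile) — synonymous.
Codon 5: GUG (Val) → GUC (Val) — synonymous.
Codon 7: UCU (Ser) → UCG (Ser) — synonymous.
Codon 8: AAA (Lys) → ACA (Thr) — missense.
Codon 9: ACU (Thr) → GCU (Ala) — missense.
Synonymous: 3 of 6.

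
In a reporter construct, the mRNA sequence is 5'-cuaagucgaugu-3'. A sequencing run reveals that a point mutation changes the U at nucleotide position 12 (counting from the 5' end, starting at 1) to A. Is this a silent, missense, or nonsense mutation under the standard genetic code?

Position 12 falls in codon 4: UGU → Cys.
After the substitution the codon is UGA → Stop.
The new codon is a stop codon, so this is a nonsense mutation.

nonsense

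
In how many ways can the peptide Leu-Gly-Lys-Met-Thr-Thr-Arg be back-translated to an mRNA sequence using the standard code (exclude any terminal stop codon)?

4608

Leu: 6 codons.
Gly: 4 codons.
Lys: 2 codons.
Met: 1 codon.
Thr: 4 codons.
Thr: 4 codons.
Arg: 6 codons.
6 × 4 × 2 × 1 × 4 × 4 × 6 = 4608.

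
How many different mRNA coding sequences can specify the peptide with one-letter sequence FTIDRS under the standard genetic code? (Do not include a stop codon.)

1728

Phe: 2 codons.
Thr: 4 codons.
Ile: 3 codons.
Asp: 2 codons.
Arg: 6 codons.
Ser: 6 codons.
2 × 4 × 3 × 2 × 6 × 6 = 1728.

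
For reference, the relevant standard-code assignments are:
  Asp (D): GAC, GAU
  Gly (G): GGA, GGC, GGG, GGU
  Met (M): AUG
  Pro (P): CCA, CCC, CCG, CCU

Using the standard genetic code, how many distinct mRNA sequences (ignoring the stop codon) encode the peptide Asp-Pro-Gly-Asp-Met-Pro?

256

Asp: 2 codons.
Pro: 4 codons.
Gly: 4 codons.
Asp: 2 codons.
Met: 1 codon.
Pro: 4 codons.
2 × 4 × 4 × 2 × 1 × 4 = 256.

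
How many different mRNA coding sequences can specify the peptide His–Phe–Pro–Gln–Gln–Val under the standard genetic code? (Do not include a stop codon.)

His: 2 codons.
Phe: 2 codons.
Pro: 4 codons.
Gln: 2 codons.
Gln: 2 codons.
Val: 4 codons.
2 × 2 × 4 × 2 × 2 × 4 = 256.

256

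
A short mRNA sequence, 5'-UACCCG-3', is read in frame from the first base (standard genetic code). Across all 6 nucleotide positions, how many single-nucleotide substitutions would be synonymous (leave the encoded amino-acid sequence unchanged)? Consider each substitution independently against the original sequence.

4

Codon 1 (UAC, Tyr): 1 synonymous substitution.
Codon 2 (CCG, Pro): 3 synonymous substitutions.
Total: 1 + 3 = 4.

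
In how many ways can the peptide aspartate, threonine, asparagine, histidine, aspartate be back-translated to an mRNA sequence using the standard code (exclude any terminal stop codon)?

Asp: 2 codons.
Thr: 4 codons.
Asn: 2 codons.
His: 2 codons.
Asp: 2 codons.
2 × 4 × 2 × 2 × 2 = 64.

64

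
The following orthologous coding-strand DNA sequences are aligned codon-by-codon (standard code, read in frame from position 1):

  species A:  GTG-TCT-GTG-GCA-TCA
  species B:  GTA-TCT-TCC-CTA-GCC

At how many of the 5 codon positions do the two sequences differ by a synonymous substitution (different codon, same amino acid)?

Codon 1: GTG Val / GTA Val — synonymous.
Codon 2: TCT Ser / TCT Ser — identical.
Codon 3: GTG Val / TCC Ser — nonsynonymous.
Codon 4: GCA Ala / CTA Leu — nonsynonymous.
Codon 5: TCA Ser / GCC Ala — nonsynonymous.
Synonymous differences: 1.

1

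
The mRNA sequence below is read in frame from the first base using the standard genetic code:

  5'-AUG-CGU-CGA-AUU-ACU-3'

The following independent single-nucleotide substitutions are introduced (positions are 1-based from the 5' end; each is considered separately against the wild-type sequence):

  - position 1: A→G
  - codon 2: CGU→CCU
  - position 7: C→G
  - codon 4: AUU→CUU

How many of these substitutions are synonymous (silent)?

0

Codon 1: AUG (Met) → GUG (Val) — missense.
Codon 2: CGU (Arg) → CCU (Pro) — missense.
Codon 3: CGA (Arg) → GGA (Gly) — missense.
Codon 4: AUU (Ile) → CUU (Leu) — missense.
Synonymous: 0 of 4.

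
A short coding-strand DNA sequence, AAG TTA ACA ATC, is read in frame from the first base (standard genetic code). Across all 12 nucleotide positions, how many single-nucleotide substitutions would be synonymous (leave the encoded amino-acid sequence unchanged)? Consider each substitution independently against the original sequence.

Codon 1 (AAG, Lys): 1 synonymous substitution.
Codon 2 (TTA, Leu): 2 synonymous substitutions.
Codon 3 (ACA, Thr): 3 synonymous substitutions.
Codon 4 (ATC, Ile): 2 synonymous substitutions.
Total: 1 + 2 + 3 + 2 = 8.

8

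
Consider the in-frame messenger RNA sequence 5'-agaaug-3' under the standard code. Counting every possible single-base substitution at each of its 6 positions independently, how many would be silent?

2

Codon 1 (AGA, Arg): 2 synonymous substitutions.
Codon 2 (AUG, Met): 0 synonymous substitutions.
Total: 2 + 0 = 2.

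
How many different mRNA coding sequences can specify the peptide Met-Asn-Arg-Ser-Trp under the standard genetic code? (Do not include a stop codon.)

Met: 1 codon.
Asn: 2 codons.
Arg: 6 codons.
Ser: 6 codons.
Trp: 1 codon.
1 × 2 × 6 × 6 × 1 = 72.

72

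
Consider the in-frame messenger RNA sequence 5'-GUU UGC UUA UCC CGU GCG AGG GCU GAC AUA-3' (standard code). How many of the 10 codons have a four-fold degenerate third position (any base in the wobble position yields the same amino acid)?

5

Codon 1 GUU (Val): third position 4-fold.
Codon 2 UGC (Cys): third position 2-fold.
Codon 3 UUA (Leu): third position 2-fold.
Codon 4 UCC (Ser): third position 4-fold.
Codon 5 CGU (Arg): third position 4-fold.
Codon 6 GCG (Ala): third position 4-fold.
Codon 7 AGG (Arg): third position 2-fold.
Codon 8 GCU (Ala): third position 4-fold.
Codon 9 GAC (Asp): third position 2-fold.
Codon 10 AUA (Ile): third position 3-fold.
Four-fold degenerate third positions: 5.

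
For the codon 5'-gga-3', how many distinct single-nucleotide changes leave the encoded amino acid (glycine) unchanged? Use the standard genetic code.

Position 1: none → 0 synonymous.
Position 2: none → 0 synonymous.
Position 3: GGU, GGC, GGG → 3 synonymous.
Total: 0 + 0 + 3 = 3.

3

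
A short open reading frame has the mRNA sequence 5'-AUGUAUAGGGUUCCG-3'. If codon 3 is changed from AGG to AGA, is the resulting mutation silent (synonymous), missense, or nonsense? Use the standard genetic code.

silent

Position 9 falls in codon 3: AGG → Arg.
After the substitution the codon is AGA → Arg.
Both encode Arg, so the change is synonymous.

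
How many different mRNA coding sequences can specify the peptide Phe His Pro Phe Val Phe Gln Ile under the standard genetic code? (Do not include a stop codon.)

1536

Phe: 2 codons.
His: 2 codons.
Pro: 4 codons.
Phe: 2 codons.
Val: 4 codons.
Phe: 2 codons.
Gln: 2 codons.
Ile: 3 codons.
2 × 2 × 4 × 2 × 4 × 2 × 2 × 3 = 1536.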